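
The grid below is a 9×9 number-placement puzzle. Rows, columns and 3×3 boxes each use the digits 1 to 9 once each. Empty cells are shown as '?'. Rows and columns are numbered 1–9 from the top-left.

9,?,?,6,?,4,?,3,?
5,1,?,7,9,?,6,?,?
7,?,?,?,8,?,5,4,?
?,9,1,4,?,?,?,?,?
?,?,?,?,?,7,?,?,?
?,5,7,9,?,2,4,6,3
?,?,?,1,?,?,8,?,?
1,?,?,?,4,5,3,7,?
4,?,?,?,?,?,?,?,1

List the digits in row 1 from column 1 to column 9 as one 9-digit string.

982654137

r2c6 = 3: row 2 has {1,5,6,7,9}; col 6 has {2,4,5,7}; box has {4,6,7,8,9} → only 3 remains.
r3c4 = 2: row 3 has {4,5,7,8}; col 4 has {1,4,6,7,9}; box has {3,4,6,7,8,9} → only 2 remains.
r3c6 = 1: row 3 has {2,4,5,7,8}; col 6 has {2,3,4,5,7}; box has {2,3,4,6,7,8,9} → only 1 remains.
r3c9 = 9: row 3 has {1,2,4,5,7,8}; col 9 has {1,3}; box has {3,4,5,6} → only 9 remains.
r6c1 = 8: row 6 has {2,3,4,5,6,7,9}; col 1 has {1,4,5,7,9}; box has {1,5,7,9} → only 8 remains.
r6c5 = 1: row 6 has {2,3,4,5,6,7,8,9}; col 5 has {4,8,9}; box has {2,4,7,9} → only 1 remains.
r8c4 = 8: row 8 has {1,3,4,5,7}; col 4 has {1,2,4,6,7,9}; box has {1,4,5} → only 8 remains.
r9c4 = 3: row 9 has {1,4}; col 4 has {1,2,4,6,7,8,9}; box has {1,4,5,8} → only 3 remains.
r1c5 = 5: row 1 has {3,4,6,9}; col 5 has {1,4,8,9}; box has {1,2,3,4,6,7,8,9} → only 5 remains.
r5c4 = 5: row 5 has {7}; col 4 has {1,2,3,4,6,7,8,9}; box has {1,2,4,7,9} → only 5 remains.
r1c7 = 1: in row 1, 1 can only go here (every other open cell in that row sees a 1).
r1c9 = 7: in row 1, 7 can only go here (every other open cell in that row sees a 7).
r2c3 = 4: in row 2, 4 can only go here (every other open cell in that row sees a 4).
r4c7 = 7: in row 4, 7 can only go here (every other open cell in that row sees a 7).
r5c8 = 1: in row 5, 1 can only go here (every other open cell in that row sees a 1).
r5c2 = 4: in row 5, 4 can only go here (every other open cell in that row sees a 4).
r5c9 = 8: in row 5, 8 can only go here (every other open cell in that row sees an 8).
r5c7 = 9: in row 5, 9 can only go here (every other open cell in that row sees a 9).
r2c9 = 2: row 2 has {1,3,4,5,6,7,9}; col 9 has {1,3,7,8,9}; box has {1,3,4,5,6,7,9} → only 2 remains.
r4c9 = 5: row 4 has {1,4,7,9}; col 9 has {1,2,3,7,8,9}; box has {1,3,4,6,7,8,9} → only 5 remains.
r8c9 = 6: row 8 has {1,3,4,5,7,8}; col 9 has {1,2,3,5,7,8,9}; box has {1,3,7,8} → only 6 remains.
r9c7 = 2: row 9 has {1,3,4}; col 7 has {1,3,4,5,6,7,8,9}; box has {1,3,6,7,8} → only 2 remains.
r2c8 = 8: row 2 has {1,2,3,4,5,6,7,9}; col 8 has {1,3,4,6,7}; box has {1,2,3,4,5,6,7,9} → only 8 remains.
r4c8 = 2: row 4 has {1,4,5,7,9}; col 8 has {1,3,4,6,7,8}; box has {1,3,4,5,6,7,8,9} → only 2 remains.
r7c9 = 4: row 7 has {1,8}; col 9 has {1,2,3,5,6,7,8,9}; box has {1,2,3,6,7,8} → only 4 remains.
r8c2 = 2: row 8 has {1,3,4,5,6,7,8}; col 2 has {1,4,5,9}; box has {1,4} → only 2 remains.
r8c3 = 9: row 8 has {1,2,3,4,5,6,7,8}; col 3 has {1,4,7}; box has {1,2,4} → only 9 remains.
r1c2 = 8: row 1 has {1,3,4,5,6,7,9}; col 2 has {1,2,4,5,9}; box has {1,4,5,7,9} → only 8 remains.
r1c3 = 2: row 1 has {1,3,4,5,6,7,8,9}; col 3 has {1,4,7,9}; box has {1,4,5,7,8,9} → only 2 remains.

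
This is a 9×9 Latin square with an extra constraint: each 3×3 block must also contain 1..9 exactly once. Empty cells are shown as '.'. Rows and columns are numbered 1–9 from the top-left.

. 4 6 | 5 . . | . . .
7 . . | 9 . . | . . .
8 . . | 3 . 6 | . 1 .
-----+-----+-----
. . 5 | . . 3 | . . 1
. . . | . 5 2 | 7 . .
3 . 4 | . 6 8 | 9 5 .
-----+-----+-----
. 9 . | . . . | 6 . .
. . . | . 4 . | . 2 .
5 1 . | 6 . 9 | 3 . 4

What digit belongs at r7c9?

5

r6c9 = 2: row 6 has {3,4,5,6,8,9}; col 9 has {1,4}; box has {1,5,7,9} → only 2 remains.
r8c1 = 6: row 8 has {2,4}; col 1 has {3,5,7,8}; box has {1,5,9} → only 6 remains.
r6c2 = 7: row 6 has {2,3,4,5,6,8,9}; col 2 has {1,4,9}; box has {3,4,5} → only 7 remains.
r6c4 = 1: row 6 has {2,3,4,5,6,7,8,9}; col 4 has {3,5,6,9}; box has {2,3,5,6,8} → only 1 remains.
r5c4 = 4: row 5 has {2,5,7}; col 4 has {1,3,5,6,9}; box has {1,2,3,5,6,8} → only 4 remains.
r4c4 = 7: row 4 has {1,3,5}; col 4 has {1,3,4,5,6,9}; box has {1,2,3,4,5,6,8} → only 7 remains.
r4c5 = 9: row 4 has {1,3,5,7}; col 5 has {4,5,6}; box has {1,2,3,4,5,6,7,8} → only 9 remains.
r8c4 = 8: row 8 has {2,4,6}; col 4 has {1,3,4,5,6,7,9}; box has {4,6,9} → only 8 remains.
r4c1 = 2: row 4 has {1,3,5,7,9}; col 1 has {3,5,6,7,8}; box has {3,4,5,7} → only 2 remains.
r7c1 = 4: row 7 has {6,9}; col 1 has {2,3,5,6,7,8}; box has {1,5,6,9} → only 4 remains.
r7c4 = 2: row 7 has {4,6,9}; col 4 has {1,3,4,5,6,7,8,9}; box has {4,6,8,9} → only 2 remains.
r8c2 = 3: row 8 has {2,4,6,8}; col 2 has {1,4,7,9}; box has {1,4,5,6,9} → only 3 remains.
r8c3 = 7: row 8 has {2,3,4,6,8}; col 3 has {4,5,6}; box has {1,3,4,5,6,9} → only 7 remains.
r9c5 = 7: row 9 has {1,3,4,5,6,9}; col 5 has {4,5,6,9}; box has {2,4,6,8,9} → only 7 remains.
r9c8 = 8: row 9 has {1,3,4,5,6,7,9}; col 8 has {1,2,5}; box has {2,3,4,6} → only 8 remains.
r3c5 = 2: row 3 has {1,3,6,8}; col 5 has {4,5,6,7,9}; box has {3,5,6,9} → only 2 remains.
r7c3 = 8: row 7 has {2,4,6,9}; col 3 has {4,5,6,7}; box has {1,3,4,5,6,7,9} → only 8 remains.
r7c8 = 7: row 7 has {2,4,6,8,9}; col 8 has {1,2,5,8}; box has {2,3,4,6,8} → only 7 remains.
r7c9 = 5: row 7 has {2,4,6,7,8,9}; col 9 has {1,2,4}; box has {2,3,4,6,7,8} → only 5 remains.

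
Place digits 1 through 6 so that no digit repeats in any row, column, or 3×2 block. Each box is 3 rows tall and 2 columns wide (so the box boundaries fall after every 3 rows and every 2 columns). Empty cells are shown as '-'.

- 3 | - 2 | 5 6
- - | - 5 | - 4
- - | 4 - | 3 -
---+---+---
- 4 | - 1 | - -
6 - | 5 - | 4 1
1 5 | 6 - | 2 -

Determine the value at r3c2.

r1c1 = 4 (sole candidate).
r1c3 = 1 (sole candidate).
r2c1 = 2 (sole candidate).
r2c3 = 3 (sole candidate).
r2c5 = 1 (sole candidate).
r3c1 = 5 (sole candidate).
r3c4 = 6 (sole candidate).
r3c6 = 2 (sole candidate).
r4c1 = 3 (sole candidate).
r4c3 = 2 (sole candidate).
r4c5 = 6 (sole candidate).
r4c6 = 5 (sole candidate).
r5c2 = 2 (sole candidate).
r5c4 = 3 (sole candidate).
r6c4 = 4 (sole candidate).
r6c6 = 3 (sole candidate).
r2c2 = 6 (sole candidate).
r3c2 = 1: row 3 has {2,3,4,5,6}; col 2 has {2,3,4,5,6}; box has {2,3,4,5,6} → only 1 remains.

1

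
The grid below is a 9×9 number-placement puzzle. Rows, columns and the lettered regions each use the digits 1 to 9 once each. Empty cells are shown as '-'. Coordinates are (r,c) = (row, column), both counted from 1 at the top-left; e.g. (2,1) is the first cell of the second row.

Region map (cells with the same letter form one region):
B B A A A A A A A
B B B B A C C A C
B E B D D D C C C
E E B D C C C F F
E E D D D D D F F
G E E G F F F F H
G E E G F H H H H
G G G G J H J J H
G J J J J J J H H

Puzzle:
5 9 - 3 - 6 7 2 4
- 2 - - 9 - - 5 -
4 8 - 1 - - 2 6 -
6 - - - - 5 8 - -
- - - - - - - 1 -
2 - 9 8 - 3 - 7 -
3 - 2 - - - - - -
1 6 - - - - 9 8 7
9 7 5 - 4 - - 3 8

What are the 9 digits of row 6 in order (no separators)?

259863471

(5,1) = 7 (sole candidate).
(8,3) = 4 (sole candidate).
(8,4) = 5 (sole candidate).
(8,6) = 2 (sole candidate).
(9,6) = 1 (sole candidate).
(9,7) = 6 (sole candidate).
(2,1) = 8 (sole candidate).
(7,4) = 7 (sole candidate).
(8,5) = 3 (sole candidate).
(9,4) = 2 (sole candidate).
(2,4) = 6 (sole candidate).
(3,5) = 5 (hidden single in row 3).
(6,5) = 6: row 6 has {2,3,7,8,9}; col 5 has {3,4,5,9}; region has {1,3,7} → only 6 remains.
(7,5) = 8 (sole candidate).
(1,5) = 1 (sole candidate).
(4,5) = 7 (sole candidate).
(5,5) = 2 (sole candidate).
(1,3) = 8 (sole candidate).
(2,6) = 4 (sole candidate).
(7,6) = 9 (sole candidate).
(7,8) = 4 (sole candidate).
(3,6) = 7 (sole candidate).
(4,8) = 9 (sole candidate).
(4,9) = 2 (sole candidate).
(5,6) = 8 (sole candidate).
(5,9) = 5 (sole candidate).
(6,7) = 4: row 6 has {2,3,6,7,8,9}; col 7 has {2,6,7,8,9}; region has {1,2,3,5,6,7,8,9} → only 4 remains.
(6,9) = 1: row 6 has {2,3,4,6,7,8,9}; col 9 has {2,4,5,7,8}; region has {2,3,4,7,8,9} → only 1 remains.
(7,7) = 5 (sole candidate).
(7,9) = 6 (sole candidate).
(2,9) = 3 (sole candidate).
(3,3) = 3 (sole candidate).
(3,9) = 9 (sole candidate).
(4,3) = 1 (sole candidate).
(4,4) = 4 (sole candidate).
(5,3) = 6 (sole candidate).
(5,4) = 9 (sole candidate).
(5,7) = 3 (sole candidate).
(6,2) = 5: row 6 has {1,2,3,4,6,7,8,9}; col 2 has {2,6,7,8,9}; region has {2,6,7,8,9} → only 5 remains.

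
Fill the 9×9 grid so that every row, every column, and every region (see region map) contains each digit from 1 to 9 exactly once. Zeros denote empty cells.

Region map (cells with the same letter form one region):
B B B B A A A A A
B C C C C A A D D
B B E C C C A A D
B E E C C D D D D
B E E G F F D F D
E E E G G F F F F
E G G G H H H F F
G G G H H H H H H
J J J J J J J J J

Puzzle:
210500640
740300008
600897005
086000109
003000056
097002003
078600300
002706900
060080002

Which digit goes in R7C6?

5

R1C3 = 9 (sole candidate).
R1C9 = 7 (sole candidate).
R2C8 = 2 (sole candidate).
R3C2 = 3 (sole candidate).
R3C7 = 2 (sole candidate).
R3C8 = 1 (sole candidate).
R4C1 = 4 (sole candidate).
R4C4 = 2 (sole candidate).
R4C5 = 5 (sole candidate).
R4C6 = 3 (sole candidate).
R4C8 = 7 (sole candidate).
R5C1 = 8 (sole candidate).
R5C2 = 2 (sole candidate).
R5C7 = 4 (sole candidate).
R6C7 = 8 (sole candidate).
R6C8 = 6 (sole candidate).
R7C8 = 9 (sole candidate).
R8C2 = 5 (sole candidate).
R8C8 = 8 (sole candidate).
R9C8 = 3 (sole candidate).
R1C5 = 3 (sole candidate).
R1C6 = 8 (sole candidate).
R2C3 = 1 (sole candidate).
R2C5 = 6 (sole candidate).
R2C7 = 5 (sole candidate).
R3C3 = 4 (sole candidate).
R5C6 = 1 (sole candidate).
R7C9 = 4 (sole candidate).
R8C9 = 1 (sole candidate).
R9C3 = 5 (sole candidate).
R9C7 = 7 (sole candidate).
R2C6 = 9 (sole candidate).
R5C4 = 9 (sole candidate).
R5C5 = 7 (sole candidate).
R7C5 = 2 (sole candidate).
R7C6 = 5: row 7 has {2,3,4,6,7,8,9}; col 6 has {1,2,3,6,7,8,9}; region has {1,2,3,6,7,8,9} → only 5 remains.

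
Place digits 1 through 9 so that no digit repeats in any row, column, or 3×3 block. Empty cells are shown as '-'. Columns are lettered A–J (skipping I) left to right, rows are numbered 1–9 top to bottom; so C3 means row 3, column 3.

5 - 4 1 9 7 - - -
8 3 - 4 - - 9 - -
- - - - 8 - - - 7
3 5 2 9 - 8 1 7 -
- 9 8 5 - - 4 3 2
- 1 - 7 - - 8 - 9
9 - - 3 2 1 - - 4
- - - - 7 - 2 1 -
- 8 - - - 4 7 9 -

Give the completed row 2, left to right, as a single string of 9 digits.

837465921

J4 = 6: row 4 has {1,2,3,5,7,8,9}; col 9 has {2,4,7,9}; box has {1,2,3,4,7,8,9} → only 6 remains.
F5 = 6: row 5 has {2,3,4,5,8,9}; col 6 has {1,4,7,8}; box has {5,7,8,9} → only 6 remains.
C6 = 6: row 6 has {1,7,8,9}; col 3 has {2,4,8}; box has {1,2,3,5,8,9} → only 6 remains.
H6 = 5: row 6 has {1,6,7,8,9}; col 8 has {1,3,7,9}; box has {1,2,3,4,6,7,8,9} → only 5 remains.
D9 = 6: row 9 has {4,7,8,9}; col 4 has {1,3,4,5,7,9}; box has {1,2,3,4,7} → only 6 remains.
E9 = 5: row 9 has {4,6,7,8,9}; col 5 has {2,7,8,9}; box has {1,2,3,4,6,7} → only 5 remains.
J9 = 3: row 9 has {4,5,6,7,8,9}; col 9 has {2,4,6,7,9}; box has {1,2,4,7,9} → only 3 remains.
J1 = 8: row 1 has {1,4,5,7,9}; col 9 has {2,3,4,6,7,9}; box has {7,9} → only 8 remains.
E2 = 6: row 2 has {3,4,8,9}; col 5 has {2,5,7,8,9}; box has {1,4,7,8,9} → only 6 remains.
H2 = 2: row 2 has {3,4,6,8,9}; col 8 has {1,3,5,7,9}; box has {7,8,9} → only 2 remains.
D3 = 2: row 3 has {7,8}; col 4 has {1,3,4,5,6,7,9}; box has {1,4,6,7,8,9} → only 2 remains.
E4 = 4: row 4 has {1,2,3,5,6,7,8,9}; col 5 has {2,5,6,7,8,9}; box has {5,6,7,8,9} → only 4 remains.
A5 = 7: row 5 has {2,3,4,5,6,8,9}; col 1 has {3,5,8,9}; box has {1,2,3,5,6,8,9} → only 7 remains.
E5 = 1: row 5 has {2,3,4,5,6,7,8,9}; col 5 has {2,4,5,6,7,8,9}; box has {4,5,6,7,8,9} → only 1 remains.
A6 = 4: row 6 has {1,5,6,7,8,9}; col 1 has {3,5,7,8,9}; box has {1,2,3,5,6,7,8,9} → only 4 remains.
E6 = 3: row 6 has {1,4,5,6,7,8,9}; col 5 has {1,2,4,5,6,7,8,9}; box has {1,4,5,6,7,8,9} → only 3 remains.
F6 = 2: row 6 has {1,3,4,5,6,7,8,9}; col 6 has {1,4,6,7,8}; box has {1,3,4,5,6,7,8,9} → only 2 remains.
A8 = 6: row 8 has {1,2,7}; col 1 has {3,4,5,7,8,9}; box has {8,9} → only 6 remains.
B8 = 4: row 8 has {1,2,6,7}; col 2 has {1,3,5,8,9}; box has {6,8,9} → only 4 remains.
D8 = 8: row 8 has {1,2,4,6,7}; col 4 has {1,2,3,4,5,6,7,9}; box has {1,2,3,4,5,6,7} → only 8 remains.
F8 = 9: row 8 has {1,2,4,6,7,8}; col 6 has {1,2,4,6,7,8}; box has {1,2,3,4,5,6,7,8} → only 9 remains.
J8 = 5: row 8 has {1,2,4,6,7,8,9}; col 9 has {2,3,4,6,7,8,9}; box has {1,2,3,4,7,9} → only 5 remains.
C9 = 1: row 9 has {3,4,5,6,7,8,9}; col 3 has {2,4,6,8}; box has {4,6,8,9} → only 1 remains.
H1 = 6: row 1 has {1,4,5,7,8,9}; col 8 has {1,2,3,5,7,9}; box has {2,7,8,9} → only 6 remains.
C2 = 7: row 2 has {2,3,4,6,8,9}; col 3 has {1,2,4,6,8}; box has {3,4,5,8} → only 7 remains.
F2 = 5: row 2 has {2,3,4,6,7,8,9}; col 6 has {1,2,4,6,7,8,9}; box has {1,2,4,6,7,8,9} → only 5 remains.
J2 = 1: row 2 has {2,3,4,5,6,7,8,9}; col 9 has {2,3,4,5,6,7,8,9}; box has {2,6,7,8,9} → only 1 remains.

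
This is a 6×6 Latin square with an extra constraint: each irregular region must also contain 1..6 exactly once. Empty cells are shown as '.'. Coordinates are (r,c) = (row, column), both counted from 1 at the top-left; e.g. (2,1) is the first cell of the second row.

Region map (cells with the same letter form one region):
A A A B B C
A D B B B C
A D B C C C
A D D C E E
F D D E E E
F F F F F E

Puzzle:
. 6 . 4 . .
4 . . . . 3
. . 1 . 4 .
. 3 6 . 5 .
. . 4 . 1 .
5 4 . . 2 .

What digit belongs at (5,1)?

(1,5) = 3: row 1 has {4,6}; col 5 has {1,2,4,5}; region has {1,4} → only 3 remains.
(2,5) = 6: row 2 has {3,4}; col 5 has {1,2,3,4,5}; region has {1,3,4} → only 6 remains.
(6,3) = 3: row 6 has {2,4,5}; col 3 has {1,4,6}; region has {2,4,5} → only 3 remains.
(6,6) = 6: row 6 has {2,3,4,5}; col 6 has {3}; region has {1,5} → only 6 remains.
(5,1) = 6: row 5 has {1,4}; col 1 has {4,5}; region has {2,3,4,5} → only 6 remains.

6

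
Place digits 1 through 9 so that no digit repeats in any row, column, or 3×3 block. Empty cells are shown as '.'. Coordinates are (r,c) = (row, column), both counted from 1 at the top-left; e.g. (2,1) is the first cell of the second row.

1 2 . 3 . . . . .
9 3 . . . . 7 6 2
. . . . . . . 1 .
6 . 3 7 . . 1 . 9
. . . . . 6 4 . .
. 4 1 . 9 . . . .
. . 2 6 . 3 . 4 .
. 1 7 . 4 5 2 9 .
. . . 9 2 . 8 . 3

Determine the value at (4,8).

(7,7) = 5 (sole candidate).
(8,4) = 8 (sole candidate).
(8,9) = 6 (sole candidate).
(9,8) = 7 (sole candidate).
(1,7) = 9 (sole candidate).
(3,7) = 3 (sole candidate).
(6,7) = 6 (sole candidate).
(7,1) = 8 (sole candidate).
(7,2) = 9 (sole candidate).
(7,9) = 1 (sole candidate).
(8,1) = 3 (sole candidate).
(9,6) = 1 (sole candidate).
(7,5) = 7 (sole candidate).
(1,6) = 7 (hidden single in row 1).
(3,6) = 9 (hidden single in row 3).
(3,4) = 2 (hidden single in row 3).
(6,4) = 5 (sole candidate).
(4,5) = 8 (sole candidate).
(5,4) = 1 (sole candidate).
(5,5) = 3 (sole candidate).
(6,6) = 2 (sole candidate).
(2,4) = 4 (sole candidate).
(2,6) = 8 (sole candidate).
(4,2) = 5 (sole candidate).
(4,6) = 4 (sole candidate).
(4,8) = 2: row 4 has {1,3,4,5,6,7,8,9}; col 8 has {1,4,6,7,9}; box has {1,4,6,9} → only 2 remains.

2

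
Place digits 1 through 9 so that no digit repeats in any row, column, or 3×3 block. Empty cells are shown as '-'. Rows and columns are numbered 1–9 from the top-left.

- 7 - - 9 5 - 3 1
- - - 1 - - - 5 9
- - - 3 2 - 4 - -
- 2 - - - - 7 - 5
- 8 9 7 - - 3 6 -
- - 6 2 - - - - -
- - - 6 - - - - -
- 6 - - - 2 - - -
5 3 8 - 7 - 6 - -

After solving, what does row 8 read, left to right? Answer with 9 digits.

R2C2 = 4: row 2 has {1,5,9}; col 2 has {2,3,6,7,8}; box has {7} → only 4 remains.
R1C3 = 2: row 1 has {1,3,5,7,9}; col 3 has {6,8,9}; box has {4,7} → only 2 remains.
R1C7 = 8: row 1 has {1,2,3,5,7,9}; col 7 has {3,4,6,7}; box has {1,3,4,5,9} → only 8 remains.
R2C3 = 3: row 2 has {1,4,5,9}; col 3 has {2,6,8,9}; box has {2,4,7} → only 3 remains.
R2C7 = 2: row 2 has {1,3,4,5,9}; col 7 has {3,4,6,7,8}; box has {1,3,4,5,8,9} → only 2 remains.
R3C8 = 7: row 3 has {2,3,4}; col 8 has {3,5,6}; box has {1,2,3,4,5,8,9} → only 7 remains.
R3C9 = 6: row 3 has {2,3,4,7}; col 9 has {1,5,9}; box has {1,2,3,4,5,7,8,9} → only 6 remains.
R1C1 = 6: row 1 has {1,2,3,5,7,8,9}; col 1 has {5}; box has {2,3,4,7} → only 6 remains.
R1C4 = 4: row 1 has {1,2,3,5,6,7,8,9}; col 4 has {1,2,3,6,7}; box has {1,2,3,5,9} → only 4 remains.
R2C1 = 8: row 2 has {1,2,3,4,5,9}; col 1 has {5,6}; box has {2,3,4,6,7} → only 8 remains.
R2C5 = 6: row 2 has {1,2,3,4,5,8,9}; col 5 has {2,7,9}; box has {1,2,3,4,5,9} → only 6 remains.
R2C6 = 7: row 2 has {1,2,3,4,5,6,8,9}; col 6 has {2,5}; box has {1,2,3,4,5,6,9} → only 7 remains.
R3C6 = 8: row 3 has {2,3,4,6,7}; col 6 has {2,5,7}; box has {1,2,3,4,5,6,7,9} → only 8 remains.
R9C4 = 9: row 9 has {3,5,6,7,8}; col 4 has {1,2,3,4,6,7}; box has {2,6,7} → only 9 remains.
R4C4 = 8: row 4 has {2,5,7}; col 4 has {1,2,3,4,6,7,9}; box has {2,7} → only 8 remains.
R8C4 = 5: row 8 has {2,6}; col 4 has {1,2,3,4,6,7,8,9}; box has {2,6,7,9} → only 5 remains.
R4C6 = 6: in row 4, 6 can only go here (every other open cell in that row sees a 6).
R4C8 = 9: in row 4, 9 can only go here (every other open cell in that row sees a 9).
R6C7 = 1: row 6 has {2,6}; col 7 has {2,3,4,6,7,8}; box has {3,5,6,7,9} → only 1 remains.
R8C7 = 9: row 8 has {2,5,6}; col 7 has {1,2,3,4,6,7,8}; box has {6} → only 9 remains.
R6C2 = 5: row 6 has {1,2,6}; col 2 has {2,3,4,6,7,8}; box has {2,6,8,9} → only 5 remains.
R7C7 = 5: row 7 has {6}; col 7 has {1,2,3,4,6,7,8,9}; box has {6,9} → only 5 remains.
R3C3 = 5: in row 3, 5 can only go here (every other open cell in that row sees a 5).
R5C9 = 2: in row 5, 2 can only go here (every other open cell in that row sees a 2).
R5C5 = 5: in row 5, 5 can only go here (every other open cell in that row sees a 5).
R9C9 = 4: row 9 has {3,5,6,7,8,9}; col 9 has {1,2,5,6,9}; box has {5,6,9} → only 4 remains.
R6C9 = 8: row 6 has {1,2,5,6}; col 9 has {1,2,4,5,6,9}; box has {1,2,3,5,6,7,9} → only 8 remains.
R9C6 = 1: row 9 has {3,4,5,6,7,8,9}; col 6 has {2,5,6,7,8}; box has {2,5,6,7,9} → only 1 remains.
R9C8 = 2: row 9 has {1,3,4,5,6,7,8,9}; col 8 has {3,5,6,7,9}; box has {4,5,6,9} → only 2 remains.
R5C6 = 4: row 5 has {2,3,5,6,7,8,9}; col 6 has {1,2,5,6,7,8}; box has {2,5,6,7,8} → only 4 remains.
R6C5 = 3: row 6 has {1,2,5,6,8}; col 5 has {2,5,6,7,9}; box has {2,4,5,6,7,8} → only 3 remains.
R6C6 = 9: row 6 has {1,2,3,5,6,8}; col 6 has {1,2,4,5,6,7,8}; box has {2,3,4,5,6,7,8} → only 9 remains.
R6C8 = 4: row 6 has {1,2,3,5,6,8,9}; col 8 has {2,3,5,6,7,9}; box has {1,2,3,5,6,7,8,9} → only 4 remains.
R7C6 = 3: row 7 has {5,6}; col 6 has {1,2,4,5,6,7,8,9}; box has {1,2,5,6,7,9} → only 3 remains.
R7C9 = 7: row 7 has {3,5,6}; col 9 has {1,2,4,5,6,8,9}; box has {2,4,5,6,9} → only 7 remains.
R8C9 = 3: row 8 has {2,5,6,9}; col 9 has {1,2,4,5,6,7,8,9}; box has {2,4,5,6,7,9} → only 3 remains.
R4C5 = 1: row 4 has {2,5,6,7,8,9}; col 5 has {2,3,5,6,7,9}; box has {2,3,4,5,6,7,8,9} → only 1 remains.
R5C1 = 1: row 5 has {2,3,4,5,6,7,8,9}; col 1 has {5,6,8}; box has {2,5,6,8,9} → only 1 remains.
R6C1 = 7: row 6 has {1,2,3,4,5,6,8,9}; col 1 has {1,5,6,8}; box has {1,2,5,6,8,9} → only 7 remains.
R8C1 = 4: row 8 has {2,3,5,6,9}; col 1 has {1,5,6,7,8}; box has {3,5,6,8} → only 4 remains.
R8C5 = 8: row 8 has {2,3,4,5,6,9}; col 5 has {1,2,3,5,6,7,9}; box has {1,2,3,5,6,7,9} → only 8 remains.
R8C8 = 1: row 8 has {2,3,4,5,6,8,9}; col 8 has {2,3,4,5,6,7,9}; box has {2,3,4,5,6,7,9} → only 1 remains.
R3C1 = 9: row 3 has {2,3,4,5,6,7,8}; col 1 has {1,4,5,6,7,8}; box has {2,3,4,5,6,7,8} → only 9 remains.
R3C2 = 1: row 3 has {2,3,4,5,6,7,8,9}; col 2 has {2,3,4,5,6,7,8}; box has {2,3,4,5,6,7,8,9} → only 1 remains.
R4C1 = 3: row 4 has {1,2,5,6,7,8,9}; col 1 has {1,4,5,6,7,8,9}; box has {1,2,5,6,7,8,9} → only 3 remains.
R4C3 = 4: row 4 has {1,2,3,5,6,7,8,9}; col 3 has {2,3,5,6,8,9}; box has {1,2,3,5,6,7,8,9} → only 4 remains.
R7C1 = 2: row 7 has {3,5,6,7}; col 1 has {1,3,4,5,6,7,8,9}; box has {3,4,5,6,8} → only 2 remains.
R7C2 = 9: row 7 has {2,3,5,6,7}; col 2 has {1,2,3,4,5,6,7,8}; box has {2,3,4,5,6,8} → only 9 remains.
R7C3 = 1: row 7 has {2,3,5,6,7,9}; col 3 has {2,3,4,5,6,8,9}; box has {2,3,4,5,6,8,9} → only 1 remains.
R7C5 = 4: row 7 has {1,2,3,5,6,7,9}; col 5 has {1,2,3,5,6,7,8,9}; box has {1,2,3,5,6,7,8,9} → only 4 remains.
R7C8 = 8: row 7 has {1,2,3,4,5,6,7,9}; col 8 has {1,2,3,4,5,6,7,9}; box has {1,2,3,4,5,6,7,9} → only 8 remains.
R8C3 = 7: row 8 has {1,2,3,4,5,6,8,9}; col 3 has {1,2,3,4,5,6,8,9}; box has {1,2,3,4,5,6,8,9} → only 7 remains.

467582913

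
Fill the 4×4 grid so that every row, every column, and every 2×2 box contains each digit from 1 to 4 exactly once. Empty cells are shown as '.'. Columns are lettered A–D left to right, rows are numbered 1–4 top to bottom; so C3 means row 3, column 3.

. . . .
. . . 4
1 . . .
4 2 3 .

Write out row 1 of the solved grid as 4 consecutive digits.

2413

B3 = 3: row 3 has {1}; col 2 has {2}; box has {1,2,4} → only 3 remains.
D3 = 2: row 3 has {1,3}; col 4 has {4}; box has {3} → only 2 remains.
D4 = 1: row 4 has {2,3,4}; col 4 has {2,4}; box has {2,3} → only 1 remains.
D1 = 3: row 1 has {}; col 4 has {1,2,4}; box has {4} → only 3 remains.
B2 = 1: row 2 has {4}; col 2 has {2,3}; box has {} → only 1 remains.
C2 = 2: row 2 has {1,4}; col 3 has {3}; box has {3,4} → only 2 remains.
C3 = 4: row 3 has {1,2,3}; col 3 has {2,3}; box has {1,2,3} → only 4 remains.
A1 = 2: row 1 has {3}; col 1 has {1,4}; box has {1} → only 2 remains.
B1 = 4: row 1 has {2,3}; col 2 has {1,2,3}; box has {1,2} → only 4 remains.
C1 = 1: row 1 has {2,3,4}; col 3 has {2,3,4}; box has {2,3,4} → only 1 remains.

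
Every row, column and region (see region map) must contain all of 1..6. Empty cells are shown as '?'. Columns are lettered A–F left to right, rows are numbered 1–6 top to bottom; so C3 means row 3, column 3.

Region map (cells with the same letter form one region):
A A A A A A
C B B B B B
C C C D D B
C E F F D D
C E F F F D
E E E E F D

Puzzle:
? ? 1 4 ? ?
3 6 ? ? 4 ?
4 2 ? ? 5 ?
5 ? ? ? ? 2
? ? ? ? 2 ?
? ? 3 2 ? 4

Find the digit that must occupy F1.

C3 = 6 (sole candidate).
C4 = 4 (sole candidate).
A5 = 1 (sole candidate).
C5 = 5 (sole candidate).
A6 = 6 (sole candidate).
E6 = 1 (sole candidate).
A1 = 2 (sole candidate).
C2 = 2 (sole candidate).
B4 = 1 (sole candidate).
B5 = 4 (sole candidate).
B6 = 5 (sole candidate).
B1 = 3 (sole candidate).
E1 = 6 (sole candidate).
F1 = 5: row 1 has {1,2,3,4,6}; col 6 has {2,4}; region has {1,2,3,4,6} → only 5 remains.

5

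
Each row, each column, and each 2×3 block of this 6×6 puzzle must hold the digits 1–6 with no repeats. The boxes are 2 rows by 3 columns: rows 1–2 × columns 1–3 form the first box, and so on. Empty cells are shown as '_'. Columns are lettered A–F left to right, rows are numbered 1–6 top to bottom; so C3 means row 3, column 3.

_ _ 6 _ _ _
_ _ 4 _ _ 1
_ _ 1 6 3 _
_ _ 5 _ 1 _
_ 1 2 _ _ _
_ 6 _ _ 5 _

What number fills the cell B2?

C6 = 3: row 6 has {5,6}; col 3 has {1,2,4,5,6}; box has {1,2,6} → only 3 remains.
A6 = 4: row 6 has {3,5,6}; col 1 has {}; box has {1,2,3,6} → only 4 remains.
F6 = 2: row 6 has {3,4,5,6}; col 6 has {1}; box has {5} → only 2 remains.
A3 = 2: row 3 has {1,3,6}; col 1 has {4}; box has {1,5} → only 2 remains.
B3 = 4: row 3 has {1,2,3,6}; col 2 has {1,6}; box has {1,2,5} → only 4 remains.
F3 = 5: row 3 has {1,2,3,4,6}; col 6 has {1,2}; box has {1,3,6} → only 5 remains.
B4 = 3: row 4 has {1,5}; col 2 has {1,4,6}; box has {1,2,4,5} → only 3 remains.
F4 = 4: row 4 has {1,3,5}; col 6 has {1,2,5}; box has {1,3,5,6} → only 4 remains.
A5 = 5: row 5 has {1,2}; col 1 has {2,4}; box has {1,2,3,4,6} → only 5 remains.
D6 = 1: row 6 has {2,3,4,5,6}; col 4 has {6}; box has {2,5} → only 1 remains.
F1 = 3: row 1 has {6}; col 6 has {1,2,4,5}; box has {1} → only 3 remains.
A2 = 3: row 2 has {1,4}; col 1 has {2,4,5}; box has {4,6} → only 3 remains.
A4 = 6: row 4 has {1,3,4,5}; col 1 has {2,3,4,5}; box has {1,2,3,4,5} → only 6 remains.
D4 = 2: row 4 has {1,3,4,5,6}; col 4 has {1,6}; box has {1,3,4,5,6} → only 2 remains.
F5 = 6: row 5 has {1,2,5}; col 6 has {1,2,3,4,5}; box has {1,2,5} → only 6 remains.
A1 = 1: row 1 has {3,6}; col 1 has {2,3,4,5,6}; box has {3,4,6} → only 1 remains.
D2 = 5: row 2 has {1,3,4}; col 4 has {1,2,6}; box has {1,3} → only 5 remains.
E5 = 4: row 5 has {1,2,5,6}; col 5 has {1,3,5}; box has {1,2,5,6} → only 4 remains.
D1 = 4: row 1 has {1,3,6}; col 4 has {1,2,5,6}; box has {1,3,5} → only 4 remains.
E1 = 2: row 1 has {1,3,4,6}; col 5 has {1,3,4,5}; box has {1,3,4,5} → only 2 remains.
B2 = 2: row 2 has {1,3,4,5}; col 2 has {1,3,4,6}; box has {1,3,4,6} → only 2 remains.

2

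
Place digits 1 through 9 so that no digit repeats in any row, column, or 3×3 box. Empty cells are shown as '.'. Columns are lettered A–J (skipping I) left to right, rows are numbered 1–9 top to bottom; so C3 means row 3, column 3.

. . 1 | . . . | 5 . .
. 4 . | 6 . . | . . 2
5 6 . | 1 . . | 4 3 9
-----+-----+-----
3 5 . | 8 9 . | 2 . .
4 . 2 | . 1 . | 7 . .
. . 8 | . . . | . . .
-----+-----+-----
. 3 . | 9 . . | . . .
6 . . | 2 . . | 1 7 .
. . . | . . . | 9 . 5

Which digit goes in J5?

G2 = 8 (sole candidate).
H2 = 1 (sole candidate).
C3 = 7 (sole candidate).
C4 = 6 (sole candidate).
H4 = 4 (sole candidate).
J4 = 1 (sole candidate).
B5 = 9 (sole candidate).
G7 = 6 (sole candidate).
B8 = 8 (sole candidate).
C9 = 4 (sole candidate).
B1 = 2 (sole candidate).
H1 = 6 (sole candidate).
J1 = 7 (sole candidate).
A2 = 9 (sole candidate).
C2 = 3 (sole candidate).
F4 = 7 (sole candidate).
G6 = 3 (sole candidate).
J6 = 6 (sole candidate).
C7 = 5 (sole candidate).
C8 = 9 (sole candidate).
A1 = 8 (sole candidate).
F2 = 5 (sole candidate).
J5 = 8: row 5 has {1,2,4,7,9}; col 9 has {1,2,5,6,7,9}; box has {1,2,3,4,6,7} → only 8 remains.

8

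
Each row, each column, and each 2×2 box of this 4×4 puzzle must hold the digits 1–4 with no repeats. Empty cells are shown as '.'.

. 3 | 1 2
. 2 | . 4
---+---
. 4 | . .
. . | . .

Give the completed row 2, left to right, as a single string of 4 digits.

1234

row 1, column 1 = 4: row 1 has {1,2,3}; col 1 has {}; box has {2,3} → only 4 remains.
row 2, column 1 = 1: row 2 has {2,4}; col 1 has {4}; box has {2,3,4} → only 1 remains.
row 2, column 3 = 3: row 2 has {1,2,4}; col 3 has {1}; box has {1,2,4} → only 3 remains.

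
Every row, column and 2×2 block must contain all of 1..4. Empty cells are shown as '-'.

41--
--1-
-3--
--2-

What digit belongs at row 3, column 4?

1

row 1, column 3 = 3 (sole candidate).
row 1, column 4 = 2 (sole candidate).
row 2, column 2 = 2 (sole candidate).
row 2, column 4 = 4 (sole candidate).
row 3, column 3 = 4 (sole candidate).
row 3, column 4 = 1: row 3 has {3,4}; col 4 has {2,4}; box has {2,4} → only 1 remains.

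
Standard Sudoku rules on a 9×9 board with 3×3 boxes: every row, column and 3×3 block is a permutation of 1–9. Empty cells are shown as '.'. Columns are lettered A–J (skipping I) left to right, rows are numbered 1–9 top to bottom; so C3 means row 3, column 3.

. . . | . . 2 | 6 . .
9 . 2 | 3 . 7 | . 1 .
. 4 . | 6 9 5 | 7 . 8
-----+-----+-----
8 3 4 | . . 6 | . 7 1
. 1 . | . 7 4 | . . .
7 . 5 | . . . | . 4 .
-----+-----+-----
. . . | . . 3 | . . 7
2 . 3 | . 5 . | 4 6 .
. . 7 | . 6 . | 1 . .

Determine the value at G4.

G2 = 5: row 2 has {1,2,3,7,9}; col 7 has {1,4,6,7}; box has {1,6,7,8} → only 5 remains.
J2 = 4: row 2 has {1,2,3,5,7,9}; col 9 has {1,7,8}; box has {1,5,6,7,8} → only 4 remains.
C3 = 1: row 3 has {4,5,6,7,8,9}; col 3 has {2,3,4,5,7}; box has {2,4,9} → only 1 remains.
E4 = 2: row 4 has {1,3,4,6,7,8}; col 5 has {5,6,7,9}; box has {4,6,7} → only 2 remains.
G4 = 9: row 4 has {1,2,3,4,6,7,8}; col 7 has {1,4,5,6,7}; box has {1,4,7} → only 9 remains.

9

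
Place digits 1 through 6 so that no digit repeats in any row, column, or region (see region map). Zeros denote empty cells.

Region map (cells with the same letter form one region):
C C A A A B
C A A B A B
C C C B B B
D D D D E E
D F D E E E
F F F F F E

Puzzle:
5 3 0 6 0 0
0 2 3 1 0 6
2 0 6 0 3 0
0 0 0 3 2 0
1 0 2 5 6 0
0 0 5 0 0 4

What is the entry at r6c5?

r1c6 = 2 (sole candidate).
r2c1 = 4 (sole candidate).
r2c5 = 5 (sole candidate).
r3c2 = 1 (sole candidate).
r3c4 = 4 (sole candidate).
r3c6 = 5 (sole candidate).
r4c1 = 6 (sole candidate).
r4c3 = 4 (sole candidate).
r4c6 = 1 (sole candidate).
r5c2 = 4 (sole candidate).
r5c6 = 3 (sole candidate).
r6c1 = 3 (sole candidate).
r6c2 = 6 (sole candidate).
r6c4 = 2 (sole candidate).
r6c5 = 1: row 6 has {2,3,4,5,6}; col 5 has {2,3,5,6}; region has {2,3,4,5,6} → only 1 remains.

1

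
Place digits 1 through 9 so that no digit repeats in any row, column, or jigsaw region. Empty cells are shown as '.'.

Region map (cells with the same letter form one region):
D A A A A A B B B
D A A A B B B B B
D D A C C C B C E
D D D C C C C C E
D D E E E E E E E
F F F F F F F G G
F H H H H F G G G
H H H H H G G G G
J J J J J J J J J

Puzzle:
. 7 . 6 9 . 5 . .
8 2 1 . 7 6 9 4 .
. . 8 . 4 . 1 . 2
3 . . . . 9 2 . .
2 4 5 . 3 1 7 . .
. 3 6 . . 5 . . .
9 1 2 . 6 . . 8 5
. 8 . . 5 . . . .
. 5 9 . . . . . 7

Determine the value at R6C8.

7

R1C1 = 1: row 1 has {5,6,7,9}; col 1 has {2,3,8,9}; region has {2,3,4,8} → only 1 remains.
R2C9 = 3: row 2 has {1,2,4,6,7,8,9}; col 9 has {2,5,7}; region has {1,4,5,6,7,9} → only 3 remains.
R4C2 = 6: row 4 has {2,3,9}; col 2 has {1,2,3,4,5,7,8}; region has {1,2,3,4,8} → only 6 remains.
R4C3 = 7: row 4 has {2,3,6,9}; col 3 has {1,2,5,6,8,9}; region has {1,2,3,4,6,8} → only 7 remains.
R1C8 = 2: row 1 has {1,5,6,7,9}; col 8 has {4,8}; region has {1,3,4,5,6,7,9} → only 2 remains.
R1C9 = 8: row 1 has {1,2,5,6,7,9}; col 9 has {2,3,5,7}; region has {1,2,3,4,5,6,7,9} → only 8 remains.
R2C4 = 5: row 2 has {1,2,3,4,6,7,8,9}; col 4 has {6}; region has {1,2,6,7,8,9} → only 5 remains.
R3C1 = 5: row 3 has {1,2,4,8}; col 1 has {1,2,3,8,9}; region has {1,2,3,4,6,7,8} → only 5 remains.
R3C2 = 9: row 3 has {1,2,4,5,8}; col 2 has {1,2,3,4,5,6,7,8}; region has {1,2,3,4,5,6,7,8} → only 9 remains.
R4C9 = 4: row 4 has {2,3,6,7,9}; col 9 has {2,3,5,7,8}; region has {1,2,3,5,7} → only 4 remains.
R3C8 = 6: in row 3, 6 can only go here (every other open cell in that row sees a 6).
R5C8 = 9: row 5 has {1,2,3,4,5,7}; col 8 has {2,4,6,8}; region has {1,2,3,4,5,7} → only 9 remains.
R5C9 = 6: row 5 has {1,2,3,4,5,7,9}; col 9 has {2,3,4,5,7,8}; region has {1,2,3,4,5,7,9} → only 6 remains.
R5C4 = 8: row 5 has {1,2,3,4,5,6,7,9}; col 4 has {5,6}; region has {1,2,3,4,5,6,7,9} → only 8 remains.
R4C4 = 1: row 4 has {2,3,4,6,7,9}; col 4 has {5,6,8}; region has {2,4,6,9} → only 1 remains.
R4C5 = 8: row 4 has {1,2,3,4,6,7,9}; col 5 has {3,4,5,6,7,9}; region has {1,2,4,6,9} → only 8 remains.
R4C8 = 5: row 4 has {1,2,3,4,6,7,8,9}; col 8 has {2,4,6,8,9}; region has {1,2,4,6,8,9} → only 5 remains.
R6C7 = 8: in row 6, 8 can only go here (every other open cell in that row sees an 8).
R6C9 = 9: in row 6, 9 can only go here (every other open cell in that row sees a 9).
R8C9 = 1: row 8 has {5,8}; col 9 has {2,3,4,5,6,7,8,9}; region has {5,8,9} → only 1 remains.
R6C8 = 7: row 6 has {3,5,6,8,9}; col 8 has {2,4,5,6,8,9}; region has {1,5,8,9} → only 7 remains.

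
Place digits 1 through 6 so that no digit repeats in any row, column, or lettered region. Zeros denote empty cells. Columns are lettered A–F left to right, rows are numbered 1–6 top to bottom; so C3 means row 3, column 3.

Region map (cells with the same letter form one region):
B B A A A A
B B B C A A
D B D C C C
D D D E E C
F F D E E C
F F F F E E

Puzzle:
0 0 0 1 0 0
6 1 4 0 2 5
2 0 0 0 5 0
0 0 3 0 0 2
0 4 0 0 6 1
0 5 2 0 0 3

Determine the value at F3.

6

C1 = 6: row 1 has {1}; col 3 has {2,3,4}; region has {1,2,5} → only 6 remains.
F1 = 4: row 1 has {1,6}; col 6 has {1,2,3,5}; region has {1,2,5,6} → only 4 remains.
D2 = 3: row 2 has {1,2,4,5,6}; col 4 has {1}; region has {1,2,5} → only 3 remains.
B3 = 3: row 3 has {2,5}; col 2 has {1,4,5}; region has {1,4,6} → only 3 remains.
C3 = 1: row 3 has {2,3,5}; col 3 has {2,3,4,6}; region has {2,3} → only 1 remains.
F3 = 6: row 3 has {1,2,3,5}; col 6 has {1,2,3,4,5}; region has {1,2,3,5} → only 6 remains.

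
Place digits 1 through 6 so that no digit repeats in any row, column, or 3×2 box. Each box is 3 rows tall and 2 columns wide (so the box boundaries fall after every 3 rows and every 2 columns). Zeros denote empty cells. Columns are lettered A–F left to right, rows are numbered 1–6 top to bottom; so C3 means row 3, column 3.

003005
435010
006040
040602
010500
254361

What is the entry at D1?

E1 = 2 (sole candidate).
D2 = 2 (sole candidate).
F2 = 6 (sole candidate).
B3 = 2 (sole candidate).
D3 = 1 (sole candidate).
F3 = 3 (sole candidate).
A4 = 3 (sole candidate).
C4 = 1 (sole candidate).
E4 = 5 (sole candidate).
A5 = 6 (sole candidate).
C5 = 2 (sole candidate).
E5 = 3 (sole candidate).
F5 = 4 (sole candidate).
A1 = 1 (sole candidate).
B1 = 6 (sole candidate).
D1 = 4: row 1 has {1,2,3,5,6}; col 4 has {1,2,3,5,6}; box has {1,2,3,5,6} → only 4 remains.

4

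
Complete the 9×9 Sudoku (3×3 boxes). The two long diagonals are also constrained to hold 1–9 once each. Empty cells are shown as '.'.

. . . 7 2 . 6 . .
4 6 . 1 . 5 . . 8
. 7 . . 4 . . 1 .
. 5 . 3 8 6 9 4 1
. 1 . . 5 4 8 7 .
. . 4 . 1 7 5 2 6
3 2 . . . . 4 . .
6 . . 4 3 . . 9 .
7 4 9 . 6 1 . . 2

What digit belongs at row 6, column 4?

row 2, column 5 = 9 (sole candidate).
row 2, column 8 = 3 (sole candidate).
row 3, column 3 = 8 (sole candidate).
row 3, column 4 = 6 (sole candidate).
row 3, column 6 = 3 (sole candidate).
row 3, column 7 = 2 (sole candidate).
row 4, column 1 = 2 (sole candidate).
row 4, column 3 = 7 (sole candidate).
row 5, column 1 = 9 (sole candidate).
row 5, column 4 = 2 (sole candidate).
row 5, column 9 = 3 (sole candidate).
row 6, column 1 = 8 (sole candidate).
row 6, column 2 = 3 (sole candidate).
row 6, column 4 = 9: row 6 has {1,2,3,4,5,6,7,8}; col 4 has {1,2,3,4,6,7}; box has {1,2,3,4,5,6,7,8}; anti-diagonal has {2,3,5,6,7} → only 9 remains.

9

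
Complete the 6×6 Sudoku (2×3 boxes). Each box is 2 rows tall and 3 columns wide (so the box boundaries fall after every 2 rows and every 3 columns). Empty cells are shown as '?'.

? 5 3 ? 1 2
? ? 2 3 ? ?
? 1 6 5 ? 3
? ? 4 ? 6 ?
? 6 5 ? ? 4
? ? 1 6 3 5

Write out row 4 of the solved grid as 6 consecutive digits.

R1C4 = 4 (sole candidate).
R2C2 = 4 (sole candidate).
R2C5 = 5 (sole candidate).
R2C6 = 6 (sole candidate).
R3C1 = 2 (sole candidate).
R3C5 = 4 (sole candidate).
R4C2 = 3: row 4 has {4,6}; col 2 has {1,4,5,6}; box has {1,2,4,6} → only 3 remains.
R4C6 = 1: row 4 has {3,4,6}; col 6 has {2,3,4,5,6}; box has {3,4,5,6} → only 1 remains.
R5C1 = 3 (sole candidate).
R5C5 = 2 (sole candidate).
R6C1 = 4 (sole candidate).
R6C2 = 2 (sole candidate).
R1C1 = 6 (sole candidate).
R2C1 = 1 (sole candidate).
R4C1 = 5: row 4 has {1,3,4,6}; col 1 has {1,2,3,4,6}; box has {1,2,3,4,6} → only 5 remains.
R4C4 = 2: row 4 has {1,3,4,5,6}; col 4 has {3,4,5,6}; box has {1,3,4,5,6} → only 2 remains.

534261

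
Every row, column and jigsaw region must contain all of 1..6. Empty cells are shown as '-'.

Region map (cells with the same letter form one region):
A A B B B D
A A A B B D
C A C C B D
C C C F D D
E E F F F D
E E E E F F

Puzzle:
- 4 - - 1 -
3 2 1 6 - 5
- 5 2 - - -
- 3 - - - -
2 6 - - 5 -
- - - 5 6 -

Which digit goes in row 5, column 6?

row 1, column 1 = 6: row 1 has {1,4}; col 1 has {2,3}; region has {1,2,3,4,5} → only 6 remains.
row 2, column 5 = 4: row 2 has {1,2,3,5,6}; col 5 has {1,5,6}; region has {1,6} → only 4 remains.
row 3, column 5 = 3: row 3 has {2,5}; col 5 has {1,4,5,6}; region has {1,4,6} → only 3 remains.
row 4, column 5 = 2: row 4 has {3}; col 5 has {1,3,4,5,6}; region has {5} → only 2 remains.
row 6, column 2 = 1: row 6 has {5,6}; col 2 has {2,3,4,5,6}; region has {2,5,6} → only 1 remains.
row 1, column 3 = 5: row 1 has {1,4,6}; col 3 has {1,2}; region has {1,3,4,6} → only 5 remains.
row 1, column 4 = 2: row 1 has {1,4,5,6}; col 4 has {5,6}; region has {1,3,4,5,6} → only 2 remains.
row 1, column 6 = 3: row 1 has {1,2,4,5,6}; col 6 has {5}; region has {2,5} → only 3 remains.
row 6, column 1 = 4: row 6 has {1,5,6}; col 1 has {2,3,6}; region has {1,2,5,6} → only 4 remains.
row 6, column 3 = 3: row 6 has {1,4,5,6}; col 3 has {1,2,5}; region has {1,2,4,5,6} → only 3 remains.
row 6, column 6 = 2: row 6 has {1,3,4,5,6}; col 6 has {3,5}; region has {5,6} → only 2 remains.
row 3, column 1 = 1: row 3 has {2,3,5}; col 1 has {2,3,4,6}; region has {2,3} → only 1 remains.
row 3, column 4 = 4: row 3 has {1,2,3,5}; col 4 has {2,5,6}; region has {1,2,3} → only 4 remains.
row 3, column 6 = 6: row 3 has {1,2,3,4,5}; col 6 has {2,3,5}; region has {2,3,5} → only 6 remains.
row 4, column 1 = 5: row 4 has {2,3}; col 1 has {1,2,3,4,6}; region has {1,2,3,4} → only 5 remains.
row 4, column 3 = 6: row 4 has {2,3,5}; col 3 has {1,2,3,5}; region has {1,2,3,4,5} → only 6 remains.
row 4, column 4 = 1: row 4 has {2,3,5,6}; col 4 has {2,4,5,6}; region has {2,5,6} → only 1 remains.
row 4, column 6 = 4: row 4 has {1,2,3,5,6}; col 6 has {2,3,5,6}; region has {2,3,5,6} → only 4 remains.
row 5, column 3 = 4: row 5 has {2,5,6}; col 3 has {1,2,3,5,6}; region has {1,2,5,6} → only 4 remains.
row 5, column 4 = 3: row 5 has {2,4,5,6}; col 4 has {1,2,4,5,6}; region has {1,2,4,5,6} → only 3 remains.
row 5, column 6 = 1: row 5 has {2,3,4,5,6}; col 6 has {2,3,4,5,6}; region has {2,3,4,5,6} → only 1 remains.

1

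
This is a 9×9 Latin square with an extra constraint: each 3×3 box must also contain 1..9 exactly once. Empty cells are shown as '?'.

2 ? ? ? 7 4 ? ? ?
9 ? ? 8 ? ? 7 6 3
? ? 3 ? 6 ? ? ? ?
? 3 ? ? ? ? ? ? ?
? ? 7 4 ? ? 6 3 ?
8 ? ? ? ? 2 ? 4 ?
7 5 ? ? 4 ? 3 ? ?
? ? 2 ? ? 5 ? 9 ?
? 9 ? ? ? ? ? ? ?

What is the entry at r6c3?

9

r2c6 = 1: row 2 has {3,6,7,8,9}; col 6 has {2,4,5}; box has {4,6,7,8} → only 1 remains.
r3c6 = 9: row 3 has {3,6}; col 6 has {1,2,4,5}; box has {1,4,6,7,8} → only 9 remains.
r5c6 = 8: row 5 has {3,4,6,7}; col 6 has {1,2,4,5,9}; box has {2,4} → only 8 remains.
r7c6 = 6: row 7 has {3,4,5,7}; col 6 has {1,2,4,5,8,9}; box has {4,5} → only 6 remains.
r2c2 = 4: row 2 has {1,3,6,7,8,9}; col 2 has {3,5,9}; box has {2,3,9} → only 4 remains.
r2c3 = 5: row 2 has {1,3,4,6,7,8,9}; col 3 has {2,3,7}; box has {2,3,4,9} → only 5 remains.
r2c5 = 2: row 2 has {1,3,4,5,6,7,8,9}; col 5 has {4,6,7}; box has {1,4,6,7,8,9} → only 2 remains.
r3c1 = 1: row 3 has {3,6,9}; col 1 has {2,7,8,9}; box has {2,3,4,5,9} → only 1 remains.
r3c4 = 5: row 3 has {1,3,6,9}; col 4 has {4,8}; box has {1,2,4,6,7,8,9} → only 5 remains.
r4c6 = 7: row 4 has {3}; col 6 has {1,2,4,5,6,8,9}; box has {2,4,8} → only 7 remains.
r5c1 = 5: row 5 has {3,4,6,7,8}; col 1 has {1,2,7,8,9}; box has {3,7,8} → only 5 remains.
r9c6 = 3: row 9 has {9}; col 6 has {1,2,4,5,6,7,8,9}; box has {4,5,6} → only 3 remains.
r1c4 = 3: row 1 has {2,4,7}; col 4 has {4,5,8}; box has {1,2,4,5,6,7,8,9} → only 3 remains.
r3c2 = 7: in row 3, 7 can only go here (every other open cell in that row sees a 7).
r6c5 = 3: in row 6, 3 can only go here (every other open cell in that row sees a 3).
r6c9 = 7: in row 6, 7 can only go here (every other open cell in that row sees a 7).
r6c7 = 5: in row 6, 5 can only go here (every other open cell in that row sees a 5).
r4c5 = 5: in row 4, 5 can only go here (every other open cell in that row sees a 5).
r7c4 = 9: in row 7, 9 can only go here (every other open cell in that row sees a 9).
r6c3 = 9: in row 6, 9 can only go here (every other open cell in that row sees a 9).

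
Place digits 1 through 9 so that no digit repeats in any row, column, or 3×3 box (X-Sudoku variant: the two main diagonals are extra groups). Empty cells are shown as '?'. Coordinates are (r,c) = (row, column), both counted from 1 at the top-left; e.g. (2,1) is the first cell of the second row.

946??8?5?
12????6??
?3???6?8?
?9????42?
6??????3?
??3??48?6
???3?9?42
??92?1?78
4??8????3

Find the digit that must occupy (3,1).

7

(2,8) = 9 (sole candidate).
(3,3) = 5 (sole candidate).
(6,8) = 1 (sole candidate).
(7,7) = 1 (sole candidate).
(8,7) = 5 (sole candidate).
(9,7) = 9 (sole candidate).
(9,8) = 6 (sole candidate).
(3,1) = 7: row 3 has {3,5,6,8}; col 1 has {1,4,6,9}; box has {1,2,3,4,5,6,9} → only 7 remains.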